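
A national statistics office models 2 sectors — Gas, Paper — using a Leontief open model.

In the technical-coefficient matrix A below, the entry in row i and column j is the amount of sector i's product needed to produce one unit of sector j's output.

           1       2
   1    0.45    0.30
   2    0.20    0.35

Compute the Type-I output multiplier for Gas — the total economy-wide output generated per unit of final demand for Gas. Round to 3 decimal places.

I − A =
  [   0.55    -0.30]
  [  -0.20     0.65]
det(I−A) = (0.55)(0.65) − (-0.30)(-0.20) = 0.2975
adj(I−A) = [[0.65, 0.30], [0.20, 0.55]]
(I − A)⁻¹ = adj(I−A) / det(I−A) ≈
  [   2.1849     1.0084]
  [   0.6723     1.8487]
The output multiplier for sector j is the column-j sum of the Leontief inverse (I − A)⁻¹ = adj(I−A) / det(I−A).
Column 1 of adj(I−A): (0.65, 0.20); det(I−A) = 0.2975.
m_1 = (0.65 + 0.20) / 0.2975 = 0.85 / 0.2975 ≈ 2.857.

m_1 = 2.857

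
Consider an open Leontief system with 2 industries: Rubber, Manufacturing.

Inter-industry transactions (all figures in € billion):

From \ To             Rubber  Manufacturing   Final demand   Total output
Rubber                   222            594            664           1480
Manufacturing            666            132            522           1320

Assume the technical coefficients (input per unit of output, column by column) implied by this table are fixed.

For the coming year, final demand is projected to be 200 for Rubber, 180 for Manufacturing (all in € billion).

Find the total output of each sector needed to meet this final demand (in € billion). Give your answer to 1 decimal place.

x_1 = 464.0, x_2 = 432.0

Technical coefficients a_ij = z_ij / X_j:
  a_11 = 222/1480 = 0.15, a_21 = 666/1480 = 0.45
  a_12 = 594/1320 = 0.45, a_22 = 132/1320 = 0.10
I − A =
  [   0.85    -0.45]
  [  -0.45     0.90]
det(I−A) = (0.85)(0.90) − (-0.45)(-0.45) = 0.5625
adj(I−A) = [[0.90, 0.45], [0.45, 0.85]]
(I − A)⁻¹ = adj(I−A) / det(I−A) ≈
  [   1.6000     0.8000]
  [   0.8000     1.5111]
x = (I − A)⁻¹ d = adj(I−A)·d / det(I−A), with det(I−A) = 0.5625:
  x_1 = (0.90·200 + 0.45·180) / 0.5625 = 261.00 / 0.5625 = 464.0
  x_2 = (0.45·200 + 0.85·180) / 0.5625 = 243.00 / 0.5625 = 432.0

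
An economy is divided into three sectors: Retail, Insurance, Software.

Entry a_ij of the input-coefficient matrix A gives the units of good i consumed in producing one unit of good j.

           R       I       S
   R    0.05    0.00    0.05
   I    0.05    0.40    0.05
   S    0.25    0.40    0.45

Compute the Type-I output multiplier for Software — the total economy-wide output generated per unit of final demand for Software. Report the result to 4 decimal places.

m_S = 2.2727

I − A =
  [   0.95     0.00    -0.05]
  [  -0.05     0.60    -0.05]
  [  -0.25    -0.40     0.55]
Cofactors of I−A, C_ij = (−1)^(i+j)·(minor ij) (rows/columns in the sector order above):
  C_11 = (0.60)(0.55) − (-0.05)(-0.40) = 0.3100
  C_12 = −[(-0.05)(0.55) − (-0.05)(-0.25)] = 0.0400
  C_13 = (-0.05)(-0.40) − (0.60)(-0.25) = 0.1700
  C_21 = −[(0.00)(0.55) − (-0.05)(-0.40)] = 0.0200
  C_22 = (0.95)(0.55) − (-0.05)(-0.25) = 0.5100
  C_23 = −[(0.95)(-0.40) − (0.00)(-0.25)] = 0.3800
  C_31 = (0.00)(-0.05) − (-0.05)(0.60) = 0.0300
  C_32 = −[(0.95)(-0.05) − (-0.05)(-0.05)] = 0.0500
  C_33 = (0.95)(0.60) − (0.00)(-0.05) = 0.5700
det(I−A) = Σ_j (I−A)_1j·C_1j = (0.95)(0.3100) + (0.00)(0.0400) + (-0.05)(0.1700) = 0.2860
adj(I−A) = Cᵀ =
  [ 0.3100   0.0200   0.0300]
  [ 0.0400   0.5100   0.0500]
  [ 0.1700   0.3800   0.5700]
(I − A)⁻¹ = adj(I−A) / det(I−A) ≈
  [   1.08392     0.06993     0.10490]
  [   0.13986     1.78322     0.17483]
  [   0.59441     1.32867     1.99301]
The output multiplier for sector j is the column-j sum of the Leontief inverse (I − A)⁻¹ = adj(I−A) / det(I−A).
Column S of adj(I−A): (0.0300, 0.0500, 0.5700); det(I−A) = 0.2860.
m_S = (0.0300 + 0.0500 + 0.5700) / 0.2860 = 0.65 / 0.2860 ≈ 2.2727.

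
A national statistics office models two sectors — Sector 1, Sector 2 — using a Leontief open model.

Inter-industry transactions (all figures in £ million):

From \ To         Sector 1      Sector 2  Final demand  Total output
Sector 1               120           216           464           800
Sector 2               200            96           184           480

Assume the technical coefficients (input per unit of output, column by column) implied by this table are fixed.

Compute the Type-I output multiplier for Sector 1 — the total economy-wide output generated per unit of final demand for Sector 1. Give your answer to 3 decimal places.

m_1 = 1.850

Technical coefficients a_ij = z_ij / X_j:
  a_11 = 120/800 = 0.15, a_21 = 200/800 = 0.25
  a_12 = 216/480 = 0.45, a_22 = 96/480 = 0.20
I − A =
  [   0.85    -0.45]
  [  -0.25     0.80]
det(I−A) = (0.85)(0.80) − (-0.45)(-0.25) = 0.5675
adj(I−A) = [[0.80, 0.45], [0.25, 0.85]]
(I − A)⁻¹ = adj(I−A) / det(I−A) ≈
  [   1.4097     0.7930]
  [   0.4405     1.4978]
The output multiplier for sector j is the column-j sum of the Leontief inverse (I − A)⁻¹ = adj(I−A) / det(I−A).
Column 1 of adj(I−A): (0.80, 0.25); det(I−A) = 0.5675.
m_1 = (0.80 + 0.25) / 0.5675 = 1.05 / 0.5675 ≈ 1.850.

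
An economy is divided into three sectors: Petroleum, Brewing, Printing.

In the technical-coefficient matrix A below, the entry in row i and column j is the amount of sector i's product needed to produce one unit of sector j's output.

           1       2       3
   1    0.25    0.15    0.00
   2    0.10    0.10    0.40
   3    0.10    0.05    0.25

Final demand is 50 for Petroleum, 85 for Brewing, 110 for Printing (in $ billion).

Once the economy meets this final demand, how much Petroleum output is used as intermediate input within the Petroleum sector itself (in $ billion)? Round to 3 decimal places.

z_11 = 25.798

I − A =
  [   0.75    -0.15     0.00]
  [  -0.10     0.90    -0.40]
  [  -0.10    -0.05     0.75]
Cofactors of I−A, C_ij = (−1)^(i+j)·(minor ij) (rows/columns in the sector order above):
  C_11 = (0.90)(0.75) − (-0.40)(-0.05) = 0.6550
  C_12 = −[(-0.10)(0.75) − (-0.40)(-0.10)] = 0.1150
  C_13 = (-0.10)(-0.05) − (0.90)(-0.10) = 0.0950
  C_21 = −[(-0.15)(0.75) − (0.00)(-0.05)] = 0.1125
  C_22 = (0.75)(0.75) − (0.00)(-0.10) = 0.5625
  C_23 = −[(0.75)(-0.05) − (-0.15)(-0.10)] = 0.0525
  C_31 = (-0.15)(-0.40) − (0.00)(0.90) = 0.0600
  C_32 = −[(0.75)(-0.40) − (0.00)(-0.10)] = 0.3000
  C_33 = (0.75)(0.90) − (-0.15)(-0.10) = 0.6600
det(I−A) = Σ_j (I−A)_1j·C_1j = (0.75)(0.6550) + (-0.15)(0.1150) + (0.00)(0.0950) = 0.4740
adj(I−A) = Cᵀ =
  [ 0.6550   0.1125   0.0600]
  [ 0.1150   0.5625   0.3000]
  [ 0.0950   0.0525   0.6600]
(I − A)⁻¹ = adj(I−A) / det(I−A) ≈
  [   1.3819     0.2373     0.1266]
  [   0.2426     1.1867     0.6329]
  [   0.2004     0.1108     1.3924]
First solve x = (I − A)⁻¹ d = adj(I−A)·d / det(I−A); in particular x_1 = (0.6550·50 + 0.1125·85 + 0.0600·110) / 0.4740 = 48.9125 / 0.4740 ≈ 103.19093.
Intermediate flow from 1 to 1: z_11 = a_11 · x_1 = 0.25 × 48.9125 / 0.4740 = 12.228125 / 0.4740 ≈ 25.798.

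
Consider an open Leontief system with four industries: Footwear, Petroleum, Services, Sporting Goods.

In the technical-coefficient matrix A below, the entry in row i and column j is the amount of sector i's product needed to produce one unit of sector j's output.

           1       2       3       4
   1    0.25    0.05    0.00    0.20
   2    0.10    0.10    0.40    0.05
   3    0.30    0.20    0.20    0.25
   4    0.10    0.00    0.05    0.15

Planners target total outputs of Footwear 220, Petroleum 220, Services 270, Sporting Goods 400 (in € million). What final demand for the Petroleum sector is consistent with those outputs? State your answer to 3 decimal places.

I − A =
  [   0.75    -0.05     0.00    -0.20]
  [  -0.10     0.90    -0.40    -0.05]
  [  -0.30    -0.20     0.80    -0.25]
  [  -0.10     0.00    -0.05     0.85]
d = (I − A) x:
  d_1 = (+0.75)·220 + (-0.05)·220 + (+0.00)·270 + (-0.20)·400 = 74.000
  d_2 = (-0.10)·220 + (+0.90)·220 + (-0.40)·270 + (-0.05)·400 = 48.000
  d_3 = (-0.30)·220 + (-0.20)·220 + (+0.80)·270 + (-0.25)·400 = 6.000
  d_4 = (-0.10)·220 + (+0.00)·220 + (-0.05)·270 + (+0.85)·400 = 304.500

d_2 = 48.000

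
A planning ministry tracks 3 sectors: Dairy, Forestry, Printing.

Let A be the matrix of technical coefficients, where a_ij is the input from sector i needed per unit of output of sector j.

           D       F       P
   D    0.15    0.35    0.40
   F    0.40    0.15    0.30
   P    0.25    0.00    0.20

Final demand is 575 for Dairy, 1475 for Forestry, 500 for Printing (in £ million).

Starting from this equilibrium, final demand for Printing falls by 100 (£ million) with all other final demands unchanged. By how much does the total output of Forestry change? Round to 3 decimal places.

Δx_F = -116.984

I − A =
  [   0.85    -0.35    -0.40]
  [  -0.40     0.85    -0.30]
  [  -0.25     0.00     0.80]
Cofactors of I−A, C_ij = (−1)^(i+j)·(minor ij) (rows/columns in the sector order above):
  C_11 = (0.85)(0.80) − (-0.30)(0.00) = 0.6800
  C_12 = −[(-0.40)(0.80) − (-0.30)(-0.25)] = 0.3950
  C_13 = (-0.40)(0.00) − (0.85)(-0.25) = 0.2125
  C_21 = −[(-0.35)(0.80) − (-0.40)(0.00)] = 0.2800
  C_22 = (0.85)(0.80) − (-0.40)(-0.25) = 0.5800
  C_23 = −[(0.85)(0.00) − (-0.35)(-0.25)] = 0.0875
  C_31 = (-0.35)(-0.30) − (-0.40)(0.85) = 0.4450
  C_32 = −[(0.85)(-0.30) − (-0.40)(-0.40)] = 0.4150
  C_33 = (0.85)(0.85) − (-0.35)(-0.40) = 0.5825
det(I−A) = Σ_j (I−A)_1j·C_1j = (0.85)(0.6800) + (-0.35)(0.3950) + (-0.40)(0.2125) = 0.35475
adj(I−A) = Cᵀ =
  [ 0.6800   0.2800   0.4450]
  [ 0.3950   0.5800   0.4150]
  [ 0.2125   0.0875   0.5825]
(I − A)⁻¹ = adj(I−A) / det(I−A) ≈
  [   1.9168     0.7893     1.2544]
  [   1.1135     1.6350     1.1698]
  [   0.5990     0.2467     1.6420]
Δx = (I − A)⁻¹ Δd with Δd having -100 in the Printing component and 0 elsewhere.
So Δx_F = L_FP · (-100), where L_FP = adj(I−A)_FP / det(I−A) = 0.4150 / 0.35475.
Δx_F = 0.4150 × (-100) / 0.35475 = -41.50 / 0.35475 ≈ -116.984.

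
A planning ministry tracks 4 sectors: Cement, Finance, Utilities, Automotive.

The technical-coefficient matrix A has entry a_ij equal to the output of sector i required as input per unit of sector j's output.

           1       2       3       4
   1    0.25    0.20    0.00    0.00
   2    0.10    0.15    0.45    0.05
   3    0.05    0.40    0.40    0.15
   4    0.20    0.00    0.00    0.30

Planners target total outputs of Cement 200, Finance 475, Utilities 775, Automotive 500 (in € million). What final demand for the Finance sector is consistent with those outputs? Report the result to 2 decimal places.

d_2 = 10.00

I − A =
  [   0.75    -0.20     0.00     0.00]
  [  -0.10     0.85    -0.45    -0.05]
  [  -0.05    -0.40     0.60    -0.15]
  [  -0.20     0.00     0.00     0.70]
d = (I − A) x:
  d_1 = (+0.75)·200 + (-0.20)·475 + (+0.00)·775 + (+0.00)·500 = 55.00
  d_2 = (-0.10)·200 + (+0.85)·475 + (-0.45)·775 + (-0.05)·500 = 10.00
  d_3 = (-0.05)·200 + (-0.40)·475 + (+0.60)·775 + (-0.15)·500 = 190.00
  d_4 = (-0.20)·200 + (+0.00)·475 + (+0.00)·775 + (+0.70)·500 = 310.00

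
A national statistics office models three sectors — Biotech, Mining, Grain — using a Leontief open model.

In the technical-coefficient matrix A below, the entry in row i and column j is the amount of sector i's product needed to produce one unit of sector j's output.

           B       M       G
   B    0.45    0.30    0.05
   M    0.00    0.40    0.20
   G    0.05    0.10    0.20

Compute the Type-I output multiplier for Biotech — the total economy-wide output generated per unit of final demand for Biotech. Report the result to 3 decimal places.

m_B = 2.012

I − A =
  [   0.55    -0.30    -0.05]
  [   0.00     0.60    -0.20]
  [  -0.05    -0.10     0.80]
Cofactors of I−A, C_ij = (−1)^(i+j)·(minor ij) (rows/columns in the sector order above):
  C_11 = (0.60)(0.80) − (-0.20)(-0.10) = 0.4600
  C_12 = −[(0.00)(0.80) − (-0.20)(-0.05)] = 0.0100
  C_13 = (0.00)(-0.10) − (0.60)(-0.05) = 0.0300
  C_21 = −[(-0.30)(0.80) − (-0.05)(-0.10)] = 0.2450
  C_22 = (0.55)(0.80) − (-0.05)(-0.05) = 0.4375
  C_23 = −[(0.55)(-0.10) − (-0.30)(-0.05)] = 0.0700
  C_31 = (-0.30)(-0.20) − (-0.05)(0.60) = 0.0900
  C_32 = −[(0.55)(-0.20) − (-0.05)(0.00)] = 0.1100
  C_33 = (0.55)(0.60) − (-0.30)(0.00) = 0.3300
det(I−A) = Σ_j (I−A)_1j·C_1j = (0.55)(0.4600) + (-0.30)(0.0100) + (-0.05)(0.0300) = 0.2485
adj(I−A) = Cᵀ =
  [ 0.4600   0.2450   0.0900]
  [ 0.0100   0.4375   0.1100]
  [ 0.0300   0.0700   0.3300]
(I − A)⁻¹ = adj(I−A) / det(I−A) ≈
  [   1.8511     0.9859     0.3622]
  [   0.0402     1.7606     0.4427]
  [   0.1207     0.2817     1.3280]
The output multiplier for sector j is the column-j sum of the Leontief inverse (I − A)⁻¹ = adj(I−A) / det(I−A).
Column B of adj(I−A): (0.4600, 0.0100, 0.0300); det(I−A) = 0.2485.
m_B = (0.4600 + 0.0100 + 0.0300) / 0.2485 = 0.50 / 0.2485 ≈ 2.012.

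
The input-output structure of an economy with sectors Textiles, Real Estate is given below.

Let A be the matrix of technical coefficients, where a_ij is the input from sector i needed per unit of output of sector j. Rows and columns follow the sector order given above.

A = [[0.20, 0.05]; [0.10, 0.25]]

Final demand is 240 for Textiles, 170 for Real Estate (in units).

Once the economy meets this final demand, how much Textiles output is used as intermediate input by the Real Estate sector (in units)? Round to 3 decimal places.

z_TR = 13.445

I − A =
  [   0.80    -0.05]
  [  -0.10     0.75]
det(I−A) = (0.80)(0.75) − (-0.05)(-0.10) = 0.5950
adj(I−A) = [[0.75, 0.05], [0.10, 0.80]]
(I − A)⁻¹ = adj(I−A) / det(I−A) ≈
  [   1.2605     0.0840]
  [   0.1681     1.3445]
First solve x = (I − A)⁻¹ d = adj(I−A)·d / det(I−A); in particular x_R = (0.10·240 + 0.80·170) / 0.5950 = 160.00 / 0.5950 ≈ 268.90756.
Intermediate flow from T to R: z_TR = a_TR · x_R = 0.05 × 160.00 / 0.5950 = 8.00 / 0.5950 ≈ 13.445.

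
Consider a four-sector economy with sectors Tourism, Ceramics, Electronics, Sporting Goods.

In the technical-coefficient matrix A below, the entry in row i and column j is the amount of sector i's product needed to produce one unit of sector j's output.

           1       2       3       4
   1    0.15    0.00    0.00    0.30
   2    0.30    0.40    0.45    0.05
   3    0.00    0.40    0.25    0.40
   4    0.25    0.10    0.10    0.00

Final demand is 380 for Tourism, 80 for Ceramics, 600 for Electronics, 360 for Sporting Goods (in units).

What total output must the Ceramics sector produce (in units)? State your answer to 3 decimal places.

x_2 = 2864.193

I − A =
  [   0.85     0.00     0.00    -0.30]
  [  -0.30     0.60    -0.45    -0.05]
  [   0.00    -0.40     0.75    -0.40]
  [  -0.25    -0.10    -0.10     1.00]
Compute the cofactors C_ij = (−1)^(i+j)·(3×3 minor ij) of I−A; the adjugate is their transpose:
adj(I−A) = Cᵀ =
  [ 0.222250   0.034500   0.031500   0.081000]
  [ 0.267375   0.547250   0.362000   0.252375]
  [ 0.197000   0.344000   0.451750   0.257000]
  [ 0.102000   0.097750   0.089250   0.229500]
det(I−A) = Σ_j (I−A)_1j·C_1j = (0.85)(0.222250) + (0.00)(0.267375) + (0.00)(0.197000) + (-0.30)(0.102000) = 0.1583125
(I − A)⁻¹ = adj(I−A) / det(I−A) ≈
  [   1.4039     0.2179     0.1990     0.5116]
  [   1.6889     3.4568     2.2866     1.5942]
  [   1.2444     2.1729     2.8535     1.6234]
  [   0.6443     0.6174     0.5638     1.4497]
x = (I − A)⁻¹ d = adj(I−A)·d / det(I−A), with det(I−A) = 0.1583125:
  x_1 = (0.222250·380 + 0.034500·80 + 0.031500·600 + 0.081000·360) / 0.1583125 = 135.275 / 0.1583125 ≈ 854.481
  x_2 = (0.267375·380 + 0.547250·80 + 0.362000·600 + 0.252375·360) / 0.1583125 = 453.4375 / 0.1583125 ≈ 2864.193
  x_3 = (0.197000·380 + 0.344000·80 + 0.451750·600 + 0.257000·360) / 0.1583125 = 465.95 / 0.1583125 ≈ 2943.229
  x_4 = (0.102000·380 + 0.097750·80 + 0.089250·600 + 0.229500·360) / 0.1583125 = 182.75 / 0.1583125 ≈ 1154.362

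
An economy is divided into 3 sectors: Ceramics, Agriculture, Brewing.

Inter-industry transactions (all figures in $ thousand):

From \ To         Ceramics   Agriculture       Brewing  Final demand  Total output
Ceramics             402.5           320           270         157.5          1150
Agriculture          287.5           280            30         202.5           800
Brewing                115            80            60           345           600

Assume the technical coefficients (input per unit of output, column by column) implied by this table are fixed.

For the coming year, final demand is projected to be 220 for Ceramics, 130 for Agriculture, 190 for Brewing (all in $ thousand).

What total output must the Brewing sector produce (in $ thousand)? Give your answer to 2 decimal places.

x_3 = 387.42

Technical coefficients a_ij = z_ij / X_j:
  a_11 = 402.5/1150 = 0.35, a_21 = 287.5/1150 = 0.25, a_31 = 115/1150 = 0.10
  a_12 = 320/800 = 0.40, a_22 = 280/800 = 0.35, a_32 = 80/800 = 0.10
  a_13 = 270/600 = 0.45, a_23 = 30/600 = 0.05, a_33 = 60/600 = 0.10
I − A =
  [   0.65    -0.40    -0.45]
  [  -0.25     0.65    -0.05]
  [  -0.10    -0.10     0.90]
Cofactors of I−A, C_ij = (−1)^(i+j)·(minor ij) (rows/columns in the sector order above):
  C_11 = (0.65)(0.90) − (-0.05)(-0.10) = 0.5800
  C_12 = −[(-0.25)(0.90) − (-0.05)(-0.10)] = 0.2300
  C_13 = (-0.25)(-0.10) − (0.65)(-0.10) = 0.0900
  C_21 = −[(-0.40)(0.90) − (-0.45)(-0.10)] = 0.4050
  C_22 = (0.65)(0.90) − (-0.45)(-0.10) = 0.5400
  C_23 = −[(0.65)(-0.10) − (-0.40)(-0.10)] = 0.1050
  C_31 = (-0.40)(-0.05) − (-0.45)(0.65) = 0.3125
  C_32 = −[(0.65)(-0.05) − (-0.45)(-0.25)] = 0.1450
  C_33 = (0.65)(0.65) − (-0.40)(-0.25) = 0.3225
det(I−A) = Σ_j (I−A)_1j·C_1j = (0.65)(0.5800) + (-0.40)(0.2300) + (-0.45)(0.0900) = 0.2445
adj(I−A) = Cᵀ =
  [ 0.5800   0.4050   0.3125]
  [ 0.2300   0.5400   0.1450]
  [ 0.0900   0.1050   0.3225]
(I − A)⁻¹ = adj(I−A) / det(I−A) ≈
  [   2.3722     1.6564     1.2781]
  [   0.9407     2.2086     0.5930]
  [   0.3681     0.4294     1.3190]
x = (I − A)⁻¹ d = adj(I−A)·d / det(I−A), with det(I−A) = 0.2445:
  x_1 = (0.5800·220 + 0.4050·130 + 0.3125·190) / 0.2445 = 239.625 / 0.2445 ≈ 980.06
  x_2 = (0.2300·220 + 0.5400·130 + 0.1450·190) / 0.2445 = 148.35 / 0.2445 ≈ 606.75
  x_3 = (0.0900·220 + 0.1050·130 + 0.3225·190) / 0.2445 = 94.725 / 0.2445 ≈ 387.42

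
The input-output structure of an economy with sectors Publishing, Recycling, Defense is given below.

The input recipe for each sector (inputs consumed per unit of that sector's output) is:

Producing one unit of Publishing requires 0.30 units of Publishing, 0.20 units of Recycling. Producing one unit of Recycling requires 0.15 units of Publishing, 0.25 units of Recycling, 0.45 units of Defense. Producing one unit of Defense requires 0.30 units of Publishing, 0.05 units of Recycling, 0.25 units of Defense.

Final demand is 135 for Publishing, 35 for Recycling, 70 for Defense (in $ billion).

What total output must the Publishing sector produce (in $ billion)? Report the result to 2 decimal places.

I − A =
  [   0.70    -0.15    -0.30]
  [  -0.20     0.75    -0.05]
  [   0.00    -0.45     0.75]
Cofactors of I−A, C_ij = (−1)^(i+j)·(minor ij) (rows/columns in the sector order above):
  C_11 = (0.75)(0.75) − (-0.05)(-0.45) = 0.5400
  C_12 = −[(-0.20)(0.75) − (-0.05)(0.00)] = 0.1500
  C_13 = (-0.20)(-0.45) − (0.75)(0.00) = 0.0900
  C_21 = −[(-0.15)(0.75) − (-0.30)(-0.45)] = 0.2475
  C_22 = (0.70)(0.75) − (-0.30)(0.00) = 0.5250
  C_23 = −[(0.70)(-0.45) − (-0.15)(0.00)] = 0.3150
  C_31 = (-0.15)(-0.05) − (-0.30)(0.75) = 0.2325
  C_32 = −[(0.70)(-0.05) − (-0.30)(-0.20)] = 0.0950
  C_33 = (0.70)(0.75) − (-0.15)(-0.20) = 0.4950
det(I−A) = Σ_j (I−A)_1j·C_1j = (0.70)(0.5400) + (-0.15)(0.1500) + (-0.30)(0.0900) = 0.3285
adj(I−A) = Cᵀ =
  [ 0.5400   0.2475   0.2325]
  [ 0.1500   0.5250   0.0950]
  [ 0.0900   0.3150   0.4950]
(I − A)⁻¹ = adj(I−A) / det(I−A) ≈
  [   1.6438     0.7534     0.7078]
  [   0.4566     1.5982     0.2892]
  [   0.2740     0.9589     1.5068]
x = (I − A)⁻¹ d = adj(I−A)·d / det(I−A), with det(I−A) = 0.3285:
  x_1 = (0.5400·135 + 0.2475·35 + 0.2325·70) / 0.3285 = 97.8375 / 0.3285 ≈ 297.83
  x_2 = (0.1500·135 + 0.5250·35 + 0.0950·70) / 0.3285 = 45.275 / 0.3285 ≈ 137.82
  x_3 = (0.0900·135 + 0.3150·35 + 0.4950·70) / 0.3285 = 57.825 / 0.3285 ≈ 176.03

x_1 = 297.83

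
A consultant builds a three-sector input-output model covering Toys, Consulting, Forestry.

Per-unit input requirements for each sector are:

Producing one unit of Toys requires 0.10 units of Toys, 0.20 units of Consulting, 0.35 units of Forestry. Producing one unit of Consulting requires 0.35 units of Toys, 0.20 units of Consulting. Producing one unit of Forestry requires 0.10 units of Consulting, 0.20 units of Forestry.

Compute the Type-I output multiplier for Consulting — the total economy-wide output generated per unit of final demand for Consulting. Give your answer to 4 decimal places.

m_2 = 2.2107

I − A =
  [   0.90    -0.35     0.00]
  [  -0.20     0.80    -0.10]
  [  -0.35     0.00     0.80]
Cofactors of I−A, C_ij = (−1)^(i+j)·(minor ij) (rows/columns in the sector order above):
  C_11 = (0.80)(0.80) − (-0.10)(0.00) = 0.6400
  C_12 = −[(-0.20)(0.80) − (-0.10)(-0.35)] = 0.1950
  C_13 = (-0.20)(0.00) − (0.80)(-0.35) = 0.2800
  C_21 = −[(-0.35)(0.80) − (0.00)(0.00)] = 0.2800
  C_22 = (0.90)(0.80) − (0.00)(-0.35) = 0.7200
  C_23 = −[(0.90)(0.00) − (-0.35)(-0.35)] = 0.1225
  C_31 = (-0.35)(-0.10) − (0.00)(0.80) = 0.0350
  C_32 = −[(0.90)(-0.10) − (0.00)(-0.20)] = 0.0900
  C_33 = (0.90)(0.80) − (-0.35)(-0.20) = 0.6500
det(I−A) = Σ_j (I−A)_1j·C_1j = (0.90)(0.6400) + (-0.35)(0.1950) + (0.00)(0.2800) = 0.50775
adj(I−A) = Cᵀ =
  [ 0.6400   0.2800   0.0350]
  [ 0.1950   0.7200   0.0900]
  [ 0.2800   0.1225   0.6500]
(I − A)⁻¹ = adj(I−A) / det(I−A) ≈
  [   1.26046     0.55145     0.06893]
  [   0.38405     1.41802     0.17725]
  [   0.55145     0.24126     1.28016]
The output multiplier for sector j is the column-j sum of the Leontief inverse (I − A)⁻¹ = adj(I−A) / det(I−A).
Column 2 of adj(I−A): (0.2800, 0.7200, 0.1225); det(I−A) = 0.50775.
m_2 = (0.2800 + 0.7200 + 0.1225) / 0.50775 = 1.1225 / 0.50775 ≈ 2.2107.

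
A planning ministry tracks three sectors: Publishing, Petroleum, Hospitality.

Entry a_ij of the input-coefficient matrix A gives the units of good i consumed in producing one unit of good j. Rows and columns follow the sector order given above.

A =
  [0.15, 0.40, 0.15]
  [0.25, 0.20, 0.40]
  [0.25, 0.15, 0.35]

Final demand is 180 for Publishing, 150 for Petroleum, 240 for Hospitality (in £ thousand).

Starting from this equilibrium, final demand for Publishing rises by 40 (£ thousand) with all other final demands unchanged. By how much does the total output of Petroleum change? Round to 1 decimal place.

Δx_2 = 41.9

I − A =
  [   0.85    -0.40    -0.15]
  [  -0.25     0.80    -0.40]
  [  -0.25    -0.15     0.65]
Cofactors of I−A, C_ij = (−1)^(i+j)·(minor ij) (rows/columns in the sector order above):
  C_11 = (0.80)(0.65) − (-0.40)(-0.15) = 0.4600
  C_12 = −[(-0.25)(0.65) − (-0.40)(-0.25)] = 0.2625
  C_13 = (-0.25)(-0.15) − (0.80)(-0.25) = 0.2375
  C_21 = −[(-0.40)(0.65) − (-0.15)(-0.15)] = 0.2825
  C_22 = (0.85)(0.65) − (-0.15)(-0.25) = 0.5150
  C_23 = −[(0.85)(-0.15) − (-0.40)(-0.25)] = 0.2275
  C_31 = (-0.40)(-0.40) − (-0.15)(0.80) = 0.2800
  C_32 = −[(0.85)(-0.40) − (-0.15)(-0.25)] = 0.3775
  C_33 = (0.85)(0.80) − (-0.40)(-0.25) = 0.5800
det(I−A) = Σ_j (I−A)_1j·C_1j = (0.85)(0.4600) + (-0.40)(0.2625) + (-0.15)(0.2375) = 0.250375
adj(I−A) = Cᵀ =
  [ 0.4600   0.2825   0.2800]
  [ 0.2625   0.5150   0.3775]
  [ 0.2375   0.2275   0.5800]
(I − A)⁻¹ = adj(I−A) / det(I−A) ≈
  [   1.8372     1.1283     1.1183]
  [   1.0484     2.0569     1.5077]
  [   0.9486     0.9086     2.3165]
Δx = (I − A)⁻¹ Δd with Δd having +40 in the Publishing component and 0 elsewhere.
So Δx_2 = L_21 · (+40), where L_21 = adj(I−A)_21 / det(I−A) = 0.2625 / 0.250375.
Δx_2 = 0.2625 × (+40) / 0.250375 = 10.50 / 0.250375 ≈ 41.9.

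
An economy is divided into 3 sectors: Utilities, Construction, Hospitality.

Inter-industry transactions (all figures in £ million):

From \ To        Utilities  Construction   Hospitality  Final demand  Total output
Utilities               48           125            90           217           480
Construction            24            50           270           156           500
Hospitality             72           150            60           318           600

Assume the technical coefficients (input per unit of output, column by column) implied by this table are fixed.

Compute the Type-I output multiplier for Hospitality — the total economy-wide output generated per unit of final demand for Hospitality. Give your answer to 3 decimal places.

Technical coefficients a_ij = z_ij / X_j:
  a_UU = 48/480 = 0.10, a_CU = 24/480 = 0.05, a_HU = 72/480 = 0.15
  a_UC = 125/500 = 0.25, a_CC = 50/500 = 0.10, a_HC = 150/500 = 0.30
  a_UH = 90/600 = 0.15, a_CH = 270/600 = 0.45, a_HH = 60/600 = 0.10
I − A =
  [   0.90    -0.25    -0.15]
  [  -0.05     0.90    -0.45]
  [  -0.15    -0.30     0.90]
Cofactors of I−A, C_ij = (−1)^(i+j)·(minor ij) (rows/columns in the sector order above):
  C_11 = (0.90)(0.90) − (-0.45)(-0.30) = 0.6750
  C_12 = −[(-0.05)(0.90) − (-0.45)(-0.15)] = 0.1125
  C_13 = (-0.05)(-0.30) − (0.90)(-0.15) = 0.1500
  C_21 = −[(-0.25)(0.90) − (-0.15)(-0.30)] = 0.2700
  C_22 = (0.90)(0.90) − (-0.15)(-0.15) = 0.7875
  C_23 = −[(0.90)(-0.30) − (-0.25)(-0.15)] = 0.3075
  C_31 = (-0.25)(-0.45) − (-0.15)(0.90) = 0.2475
  C_32 = −[(0.90)(-0.45) − (-0.15)(-0.05)] = 0.4125
  C_33 = (0.90)(0.90) − (-0.25)(-0.05) = 0.7975
det(I−A) = Σ_j (I−A)_1j·C_1j = (0.90)(0.6750) + (-0.25)(0.1125) + (-0.15)(0.1500) = 0.556875
adj(I−A) = Cᵀ =
  [ 0.6750   0.2700   0.2475]
  [ 0.1125   0.7875   0.4125]
  [ 0.1500   0.3075   0.7975]
(I − A)⁻¹ = adj(I−A) / det(I−A) ≈
  [   1.2121     0.4848     0.4444]
  [   0.2020     1.4141     0.7407]
  [   0.2694     0.5522     1.4321]
The output multiplier for sector j is the column-j sum of the Leontief inverse (I − A)⁻¹ = adj(I−A) / det(I−A).
Column H of adj(I−A): (0.2475, 0.4125, 0.7975); det(I−A) = 0.556875.
m_H = (0.2475 + 0.4125 + 0.7975) / 0.556875 = 1.4575 / 0.556875 ≈ 2.617.

m_H = 2.617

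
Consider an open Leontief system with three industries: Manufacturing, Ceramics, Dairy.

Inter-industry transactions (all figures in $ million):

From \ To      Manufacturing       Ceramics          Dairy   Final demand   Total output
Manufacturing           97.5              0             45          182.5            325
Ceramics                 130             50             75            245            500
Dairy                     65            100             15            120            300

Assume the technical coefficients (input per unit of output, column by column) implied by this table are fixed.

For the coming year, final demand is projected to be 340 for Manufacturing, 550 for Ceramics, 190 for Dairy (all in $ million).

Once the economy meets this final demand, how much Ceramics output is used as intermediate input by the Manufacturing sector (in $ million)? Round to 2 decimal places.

z_21 = 240.88

Technical coefficients a_ij = z_ij / X_j:
  a_11 = 97.5/325 = 0.30, a_21 = 130/325 = 0.40, a_31 = 65/325 = 0.20
  a_12 = 0/500 = 0.00, a_22 = 50/500 = 0.10, a_32 = 100/500 = 0.20
  a_13 = 45/300 = 0.15, a_23 = 75/300 = 0.25, a_33 = 15/300 = 0.05
I − A =
  [   0.70     0.00    -0.15]
  [  -0.40     0.90    -0.25]
  [  -0.20    -0.20     0.95]
Cofactors of I−A, C_ij = (−1)^(i+j)·(minor ij) (rows/columns in the sector order above):
  C_11 = (0.90)(0.95) − (-0.25)(-0.20) = 0.8050
  C_12 = −[(-0.40)(0.95) − (-0.25)(-0.20)] = 0.4300
  C_13 = (-0.40)(-0.20) − (0.90)(-0.20) = 0.2600
  C_21 = −[(0.00)(0.95) − (-0.15)(-0.20)] = 0.0300
  C_22 = (0.70)(0.95) − (-0.15)(-0.20) = 0.6350
  C_23 = −[(0.70)(-0.20) − (0.00)(-0.20)] = 0.1400
  C_31 = (0.00)(-0.25) − (-0.15)(0.90) = 0.1350
  C_32 = −[(0.70)(-0.25) − (-0.15)(-0.40)] = 0.2350
  C_33 = (0.70)(0.90) − (0.00)(-0.40) = 0.6300
det(I−A) = Σ_j (I−A)_1j·C_1j = (0.70)(0.8050) + (0.00)(0.4300) + (-0.15)(0.2600) = 0.5245
adj(I−A) = Cᵀ =
  [ 0.8050   0.0300   0.1350]
  [ 0.4300   0.6350   0.2350]
  [ 0.2600   0.1400   0.6300]
(I − A)⁻¹ = adj(I−A) / det(I−A) ≈
  [   1.5348     0.0572     0.2574]
  [   0.8198     1.2107     0.4480]
  [   0.4957     0.2669     1.2011]
First solve x = (I − A)⁻¹ d = adj(I−A)·d / det(I−A); in particular x_1 = (0.8050·340 + 0.0300·550 + 0.1350·190) / 0.5245 = 315.85 / 0.5245 ≈ 602.1926.
Intermediate flow from 2 to 1: z_21 = a_21 · x_1 = 0.40 × 315.85 / 0.5245 = 126.34 / 0.5245 ≈ 240.88.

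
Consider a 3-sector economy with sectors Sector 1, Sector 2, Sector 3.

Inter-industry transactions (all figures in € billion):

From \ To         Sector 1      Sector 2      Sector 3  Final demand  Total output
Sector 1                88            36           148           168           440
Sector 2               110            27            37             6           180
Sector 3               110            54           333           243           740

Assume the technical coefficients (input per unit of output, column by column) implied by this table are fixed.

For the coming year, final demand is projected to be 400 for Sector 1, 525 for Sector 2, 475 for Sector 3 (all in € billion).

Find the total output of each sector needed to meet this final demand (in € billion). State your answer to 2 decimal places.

x_1 = 1295.99, x_2 = 1120.22, x_3 = 2063.75

Technical coefficients a_ij = z_ij / X_j:
  a_11 = 88/440 = 0.20, a_21 = 110/440 = 0.25, a_31 = 110/440 = 0.25
  a_12 = 36/180 = 0.20, a_22 = 27/180 = 0.15, a_32 = 54/180 = 0.30
  a_13 = 148/740 = 0.20, a_23 = 37/740 = 0.05, a_33 = 333/740 = 0.45
I − A =
  [   0.80    -0.20    -0.20]
  [  -0.25     0.85    -0.05]
  [  -0.25    -0.30     0.55]
Cofactors of I−A, C_ij = (−1)^(i+j)·(minor ij) (rows/columns in the sector order above):
  C_11 = (0.85)(0.55) − (-0.05)(-0.30) = 0.4525
  C_12 = −[(-0.25)(0.55) − (-0.05)(-0.25)] = 0.1500
  C_13 = (-0.25)(-0.30) − (0.85)(-0.25) = 0.2875
  C_21 = −[(-0.20)(0.55) − (-0.20)(-0.30)] = 0.1700
  C_22 = (0.80)(0.55) − (-0.20)(-0.25) = 0.3900
  C_23 = −[(0.80)(-0.30) − (-0.20)(-0.25)] = 0.2900
  C_31 = (-0.20)(-0.05) − (-0.20)(0.85) = 0.1800
  C_32 = −[(0.80)(-0.05) − (-0.20)(-0.25)] = 0.0900
  C_33 = (0.80)(0.85) − (-0.20)(-0.25) = 0.6300
det(I−A) = Σ_j (I−A)_1j·C_1j = (0.80)(0.4525) + (-0.20)(0.1500) + (-0.20)(0.2875) = 0.2745
adj(I−A) = Cᵀ =
  [ 0.4525   0.1700   0.1800]
  [ 0.1500   0.3900   0.0900]
  [ 0.2875   0.2900   0.6300]
(I − A)⁻¹ = adj(I−A) / det(I−A) ≈
  [   1.6485     0.6193     0.6557]
  [   0.5464     1.4208     0.3279]
  [   1.0474     1.0565     2.2951]
x = (I − A)⁻¹ d = adj(I−A)·d / det(I−A), with det(I−A) = 0.2745:
  x_1 = (0.4525·400 + 0.1700·525 + 0.1800·475) / 0.2745 = 355.75 / 0.2745 ≈ 1295.99
  x_2 = (0.1500·400 + 0.3900·525 + 0.0900·475) / 0.2745 = 307.50 / 0.2745 ≈ 1120.22
  x_3 = (0.2875·400 + 0.2900·525 + 0.6300·475) / 0.2745 = 566.50 / 0.2745 ≈ 2063.75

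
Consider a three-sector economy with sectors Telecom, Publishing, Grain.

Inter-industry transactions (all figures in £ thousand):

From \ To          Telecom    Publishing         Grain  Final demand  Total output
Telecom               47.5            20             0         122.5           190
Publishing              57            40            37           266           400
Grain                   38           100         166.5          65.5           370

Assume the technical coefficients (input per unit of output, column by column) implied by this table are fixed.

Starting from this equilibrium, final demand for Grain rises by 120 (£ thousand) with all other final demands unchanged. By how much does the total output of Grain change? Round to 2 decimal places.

Technical coefficients a_ij = z_ij / X_j:
  a_11 = 47.5/190 = 0.25, a_21 = 57/190 = 0.30, a_31 = 38/190 = 0.20
  a_12 = 20/400 = 0.05, a_22 = 40/400 = 0.10, a_32 = 100/400 = 0.25
  a_13 = 0/370 = 0.00, a_23 = 37/370 = 0.10, a_33 = 166.5/370 = 0.45
I − A =
  [   0.75    -0.05     0.00]
  [  -0.30     0.90    -0.10]
  [  -0.20    -0.25     0.55]
Cofactors of I−A, C_ij = (−1)^(i+j)·(minor ij) (rows/columns in the sector order above):
  C_11 = (0.90)(0.55) − (-0.10)(-0.25) = 0.4700
  C_12 = −[(-0.30)(0.55) − (-0.10)(-0.20)] = 0.1850
  C_13 = (-0.30)(-0.25) − (0.90)(-0.20) = 0.2550
  C_21 = −[(-0.05)(0.55) − (0.00)(-0.25)] = 0.0275
  C_22 = (0.75)(0.55) − (0.00)(-0.20) = 0.4125
  C_23 = −[(0.75)(-0.25) − (-0.05)(-0.20)] = 0.1975
  C_31 = (-0.05)(-0.10) − (0.00)(0.90) = 0.0050
  C_32 = −[(0.75)(-0.10) − (0.00)(-0.30)] = 0.0750
  C_33 = (0.75)(0.90) − (-0.05)(-0.30) = 0.6600
det(I−A) = Σ_j (I−A)_1j·C_1j = (0.75)(0.4700) + (-0.05)(0.1850) + (0.00)(0.2550) = 0.34325
adj(I−A) = Cᵀ =
  [ 0.4700   0.0275   0.0050]
  [ 0.1850   0.4125   0.0750]
  [ 0.2550   0.1975   0.6600]
(I − A)⁻¹ = adj(I−A) / det(I−A) ≈
  [   1.3693     0.0801     0.0146]
  [   0.5390     1.2017     0.2185]
  [   0.7429     0.5754     1.9228]
Δx = (I − A)⁻¹ Δd with Δd having +120 in the Grain component and 0 elsewhere.
So Δx_3 = L_33 · (+120), where L_33 = adj(I−A)_33 / det(I−A) = 0.6600 / 0.34325.
Δx_3 = 0.6600 × (+120) / 0.34325 = 79.20 / 0.34325 ≈ 230.74.

Δx_3 = 230.74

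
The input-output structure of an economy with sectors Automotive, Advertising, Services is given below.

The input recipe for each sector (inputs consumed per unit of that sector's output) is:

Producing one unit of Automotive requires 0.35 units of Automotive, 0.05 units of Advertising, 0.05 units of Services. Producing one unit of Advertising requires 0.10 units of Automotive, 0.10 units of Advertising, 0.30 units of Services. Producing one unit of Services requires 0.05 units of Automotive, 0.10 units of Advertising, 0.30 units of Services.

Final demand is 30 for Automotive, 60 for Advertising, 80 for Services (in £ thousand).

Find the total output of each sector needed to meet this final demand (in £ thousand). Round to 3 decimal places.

I − A =
  [   0.65    -0.10    -0.05]
  [  -0.05     0.90    -0.10]
  [  -0.05    -0.30     0.70]
Cofactors of I−A, C_ij = (−1)^(i+j)·(minor ij) (rows/columns in the sector order above):
  C_11 = (0.90)(0.70) − (-0.10)(-0.30) = 0.6000
  C_12 = −[(-0.05)(0.70) − (-0.10)(-0.05)] = 0.0400
  C_13 = (-0.05)(-0.30) − (0.90)(-0.05) = 0.0600
  C_21 = −[(-0.10)(0.70) − (-0.05)(-0.30)] = 0.0850
  C_22 = (0.65)(0.70) − (-0.05)(-0.05) = 0.4525
  C_23 = −[(0.65)(-0.30) − (-0.10)(-0.05)] = 0.2000
  C_31 = (-0.10)(-0.10) − (-0.05)(0.90) = 0.0550
  C_32 = −[(0.65)(-0.10) − (-0.05)(-0.05)] = 0.0675
  C_33 = (0.65)(0.90) − (-0.10)(-0.05) = 0.5800
det(I−A) = Σ_j (I−A)_1j·C_1j = (0.65)(0.6000) + (-0.10)(0.0400) + (-0.05)(0.0600) = 0.3830
adj(I−A) = Cᵀ =
  [ 0.6000   0.0850   0.0550]
  [ 0.0400   0.4525   0.0675]
  [ 0.0600   0.2000   0.5800]
(I − A)⁻¹ = adj(I−A) / det(I−A) ≈
  [   1.5666     0.2219     0.1436]
  [   0.1044     1.1815     0.1762]
  [   0.1567     0.5222     1.5144]
x = (I − A)⁻¹ d = adj(I−A)·d / det(I−A), with det(I−A) = 0.3830:
  x_1 = (0.6000·30 + 0.0850·60 + 0.0550·80) / 0.3830 = 27.50 / 0.3830 ≈ 71.802
  x_2 = (0.0400·30 + 0.4525·60 + 0.0675·80) / 0.3830 = 33.75 / 0.3830 ≈ 88.120
  x_3 = (0.0600·30 + 0.2000·60 + 0.5800·80) / 0.3830 = 60.20 / 0.3830 ≈ 157.180

x_1 = 71.802, x_2 = 88.120, x_3 = 157.180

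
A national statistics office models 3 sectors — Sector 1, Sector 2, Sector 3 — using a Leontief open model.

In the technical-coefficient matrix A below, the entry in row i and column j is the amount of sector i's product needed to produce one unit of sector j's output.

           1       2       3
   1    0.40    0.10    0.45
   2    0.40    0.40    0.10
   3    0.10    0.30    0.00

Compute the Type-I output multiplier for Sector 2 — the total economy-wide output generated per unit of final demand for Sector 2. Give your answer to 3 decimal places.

I − A =
  [   0.60    -0.10    -0.45]
  [  -0.40     0.60    -0.10]
  [  -0.10    -0.30     1.00]
Cofactors of I−A, C_ij = (−1)^(i+j)·(minor ij) (rows/columns in the sector order above):
  C_11 = (0.60)(1.00) − (-0.10)(-0.30) = 0.5700
  C_12 = −[(-0.40)(1.00) − (-0.10)(-0.10)] = 0.4100
  C_13 = (-0.40)(-0.30) − (0.60)(-0.10) = 0.1800
  C_21 = −[(-0.10)(1.00) − (-0.45)(-0.30)] = 0.2350
  C_22 = (0.60)(1.00) − (-0.45)(-0.10) = 0.5550
  C_23 = −[(0.60)(-0.30) − (-0.10)(-0.10)] = 0.1900
  C_31 = (-0.10)(-0.10) − (-0.45)(0.60) = 0.2800
  C_32 = −[(0.60)(-0.10) − (-0.45)(-0.40)] = 0.2400
  C_33 = (0.60)(0.60) − (-0.10)(-0.40) = 0.3200
det(I−A) = Σ_j (I−A)_1j·C_1j = (0.60)(0.5700) + (-0.10)(0.4100) + (-0.45)(0.1800) = 0.2200
adj(I−A) = Cᵀ =
  [ 0.5700   0.2350   0.2800]
  [ 0.4100   0.5550   0.2400]
  [ 0.1800   0.1900   0.3200]
(I − A)⁻¹ = adj(I−A) / det(I−A) ≈
  [   2.5909     1.0682     1.2727]
  [   1.8636     2.5227     1.0909]
  [   0.8182     0.8636     1.4545]
The output multiplier for sector j is the column-j sum of the Leontief inverse (I − A)⁻¹ = adj(I−A) / det(I−A).
Column 2 of adj(I−A): (0.2350, 0.5550, 0.1900); det(I−A) = 0.2200.
m_2 = (0.2350 + 0.5550 + 0.1900) / 0.2200 = 0.98 / 0.2200 ≈ 4.455.

m_2 = 4.455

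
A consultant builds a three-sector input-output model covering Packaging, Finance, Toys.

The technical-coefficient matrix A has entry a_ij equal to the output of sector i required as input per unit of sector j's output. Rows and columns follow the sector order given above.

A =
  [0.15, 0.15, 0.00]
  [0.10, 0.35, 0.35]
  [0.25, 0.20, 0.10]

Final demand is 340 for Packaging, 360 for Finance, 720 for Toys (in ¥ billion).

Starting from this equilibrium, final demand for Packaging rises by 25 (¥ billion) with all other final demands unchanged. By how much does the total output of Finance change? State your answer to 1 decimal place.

Δx_2 = 10.8

I − A =
  [   0.85    -0.15     0.00]
  [  -0.10     0.65    -0.35]
  [  -0.25    -0.20     0.90]
Cofactors of I−A, C_ij = (−1)^(i+j)·(minor ij) (rows/columns in the sector order above):
  C_11 = (0.65)(0.90) − (-0.35)(-0.20) = 0.5150
  C_12 = −[(-0.10)(0.90) − (-0.35)(-0.25)] = 0.1775
  C_13 = (-0.10)(-0.20) − (0.65)(-0.25) = 0.1825
  C_21 = −[(-0.15)(0.90) − (0.00)(-0.20)] = 0.1350
  C_22 = (0.85)(0.90) − (0.00)(-0.25) = 0.7650
  C_23 = −[(0.85)(-0.20) − (-0.15)(-0.25)] = 0.2075
  C_31 = (-0.15)(-0.35) − (0.00)(0.65) = 0.0525
  C_32 = −[(0.85)(-0.35) − (0.00)(-0.10)] = 0.2975
  C_33 = (0.85)(0.65) − (-0.15)(-0.10) = 0.5375
det(I−A) = Σ_j (I−A)_1j·C_1j = (0.85)(0.5150) + (-0.15)(0.1775) + (0.00)(0.1825) = 0.411125
adj(I−A) = Cᵀ =
  [ 0.5150   0.1350   0.0525]
  [ 0.1775   0.7650   0.2975]
  [ 0.1825   0.2075   0.5375]
(I − A)⁻¹ = adj(I−A) / det(I−A) ≈
  [   1.2527     0.3284     0.1277]
  [   0.4317     1.8607     0.7236]
  [   0.4439     0.5047     1.3074]
Δx = (I − A)⁻¹ Δd with Δd having +25 in the Packaging component and 0 elsewhere.
So Δx_2 = L_21 · (+25), where L_21 = adj(I−A)_21 / det(I−A) = 0.1775 / 0.411125.
Δx_2 = 0.1775 × (+25) / 0.411125 = 4.4375 / 0.411125 ≈ 10.8.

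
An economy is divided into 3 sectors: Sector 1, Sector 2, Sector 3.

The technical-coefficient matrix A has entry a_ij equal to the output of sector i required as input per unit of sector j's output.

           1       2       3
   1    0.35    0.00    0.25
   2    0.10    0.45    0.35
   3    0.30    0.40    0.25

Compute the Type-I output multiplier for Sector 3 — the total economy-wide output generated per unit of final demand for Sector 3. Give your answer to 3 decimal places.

I − A =
  [   0.65     0.00    -0.25]
  [  -0.10     0.55    -0.35]
  [  -0.30    -0.40     0.75]
Cofactors of I−A, C_ij = (−1)^(i+j)·(minor ij) (rows/columns in the sector order above):
  C_11 = (0.55)(0.75) − (-0.35)(-0.40) = 0.2725
  C_12 = −[(-0.10)(0.75) − (-0.35)(-0.30)] = 0.1800
  C_13 = (-0.10)(-0.40) − (0.55)(-0.30) = 0.2050
  C_21 = −[(0.00)(0.75) − (-0.25)(-0.40)] = 0.1000
  C_22 = (0.65)(0.75) − (-0.25)(-0.30) = 0.4125
  C_23 = −[(0.65)(-0.40) − (0.00)(-0.30)] = 0.2600
  C_31 = (0.00)(-0.35) − (-0.25)(0.55) = 0.1375
  C_32 = −[(0.65)(-0.35) − (-0.25)(-0.10)] = 0.2525
  C_33 = (0.65)(0.55) − (0.00)(-0.10) = 0.3575
det(I−A) = Σ_j (I−A)_1j·C_1j = (0.65)(0.2725) + (0.00)(0.1800) + (-0.25)(0.2050) = 0.125875
adj(I−A) = Cᵀ =
  [ 0.2725   0.1000   0.1375]
  [ 0.1800   0.4125   0.2525]
  [ 0.2050   0.2600   0.3575]
(I − A)⁻¹ = adj(I−A) / det(I−A) ≈
  [   2.1648     0.7944     1.0924]
  [   1.4300     3.2771     2.0060]
  [   1.6286     2.0655     2.8401]
The output multiplier for sector j is the column-j sum of the Leontief inverse (I − A)⁻¹ = adj(I−A) / det(I−A).
Column 3 of adj(I−A): (0.1375, 0.2525, 0.3575); det(I−A) = 0.125875.
m_3 = (0.1375 + 0.2525 + 0.3575) / 0.125875 = 0.7475 / 0.125875 ≈ 5.938.

m_3 = 5.938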